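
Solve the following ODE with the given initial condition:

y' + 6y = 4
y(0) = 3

General solution: y = 2/3 + Ce^(-6x)
Applying y(0) = 3: C = 3 - 2/3 = 7/3
Particular solution: y = 2/3 + (7/3)e^(-6x)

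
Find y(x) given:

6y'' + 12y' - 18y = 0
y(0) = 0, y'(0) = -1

General solution: y = C₁e^x + C₂e^(-3x)
Applying ICs: C₁ = -1/4, C₂ = 1/4
Particular solution: y = -(1/4)e^x + (1/4)e^(-3x)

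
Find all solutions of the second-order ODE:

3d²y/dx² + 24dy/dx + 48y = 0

Characteristic equation: 3r² + 24r + 48 = 0
Divide by 3: r² + 8r + 16 = 0
Factored: (r + 4)² = 0
Repeated root: r = -4
General solution: y = (C₁ + C₂x)e^(-4x)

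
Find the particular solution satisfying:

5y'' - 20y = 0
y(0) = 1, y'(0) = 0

General solution: y = C₁e^(2x) + C₂e^(-2x)
Applying ICs: C₁ = 1/2, C₂ = 1/2
Particular solution: y = (1/2)e^(2x) + (1/2)e^(-2x)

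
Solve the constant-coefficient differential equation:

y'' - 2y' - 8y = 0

Characteristic equation: r² - 2r - 8 = 0
Roots: r = 4, -2 (distinct real)
General solution: y = C₁e^(4x) + C₂e^(-2x)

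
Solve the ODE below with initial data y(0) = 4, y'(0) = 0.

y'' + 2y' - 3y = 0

General solution: y = C₁e^x + C₂e^(-3x)
Applying ICs: C₁ = 3, C₂ = 1
Particular solution: y = 3e^x + e^(-3x)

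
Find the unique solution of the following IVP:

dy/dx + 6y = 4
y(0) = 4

General solution: y = 2/3 + Ce^(-6x)
Applying y(0) = 4: C = 4 - 2/3 = 10/3
Particular solution: y = 2/3 + (10/3)e^(-6x)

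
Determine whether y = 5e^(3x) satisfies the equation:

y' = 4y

Verification:
y = 5e^(3x)
y' = 15e^(3x)
But 4y = 20e^(3x)
y' ≠ 4y — the derivative does not match

No, it is not a solution.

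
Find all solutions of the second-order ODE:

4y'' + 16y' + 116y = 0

Characteristic equation: 4r² + 16r + 116 = 0
Divide by 4: r² + 4r + 29 = 0
Roots: r = -2 ± 5i (complex conjugates)
General solution: y = e^(-2x)(C₁cos(5x) + C₂sin(5x))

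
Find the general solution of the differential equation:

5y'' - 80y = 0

Characteristic equation: 5r² - 80 = 0
Divide by 5: r² - 16 = 0
Roots: r = 4, -4 (distinct real)
General solution: y = C₁e^(4x) + C₂e^(-4x)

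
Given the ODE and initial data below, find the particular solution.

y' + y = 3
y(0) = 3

General solution: y = 3 + Ce^(-x)
Applying y(0) = 3: C = 3 - 3 = 0
Particular solution: y = 3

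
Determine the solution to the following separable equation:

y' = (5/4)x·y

Separating variables and integrating:
ln|y| = 5x^2/8 + C

General solution: y = Ce^(5x^2/8)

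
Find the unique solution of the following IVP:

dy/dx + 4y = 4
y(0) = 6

General solution: y = 1 + Ce^(-4x)
Applying y(0) = 6: C = 6 - 1 = 5
Particular solution: y = 1 + 5e^(-4x)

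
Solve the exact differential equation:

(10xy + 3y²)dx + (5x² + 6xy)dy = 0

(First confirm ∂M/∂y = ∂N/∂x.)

Verify exactness: ∂M/∂y = ∂N/∂x ✓
Find F(x,y) such that ∂F/∂x = M, ∂F/∂y = N
Solution: 5x²y + 3xy² = C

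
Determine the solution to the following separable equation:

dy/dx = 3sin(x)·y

Separating variables and integrating:
ln|y| = -3cos(x) + C

General solution: y = Ce^(-3cos(x))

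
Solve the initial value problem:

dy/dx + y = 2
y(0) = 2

General solution: y = 2 + Ce^(-x)
Applying y(0) = 2: C = 2 - 2 = 0
Particular solution: y = 2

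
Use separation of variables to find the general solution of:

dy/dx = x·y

Separating variables and integrating:
ln|y| = x^2/2 + C

General solution: y = Ce^(x^2/2)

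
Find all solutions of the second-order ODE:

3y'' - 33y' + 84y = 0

Characteristic equation: 3r² - 33r + 84 = 0
Divide by 3: r² - 11r + 28 = 0
Roots: r = 4, 7 (distinct real)
General solution: y = C₁e^(4x) + C₂e^(7x)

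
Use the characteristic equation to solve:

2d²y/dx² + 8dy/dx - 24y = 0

Characteristic equation: 2r² + 8r - 24 = 0
Divide by 2: r² + 4r - 12 = 0
Roots: r = 2, -6 (distinct real)
General solution: y = C₁e^(2x) + C₂e^(-6x)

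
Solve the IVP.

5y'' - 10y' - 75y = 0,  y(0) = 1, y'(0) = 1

General solution: y = C₁e^(5x) + C₂e^(-3x)
Applying ICs: C₁ = 1/2, C₂ = 1/2
Particular solution: y = (1/2)e^(5x) + (1/2)e^(-3x)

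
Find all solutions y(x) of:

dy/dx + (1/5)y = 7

Using integrating factor method:

General solution: y = 35 + Ce^(-x/5)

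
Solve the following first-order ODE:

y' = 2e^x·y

Separating variables and integrating:
ln|y| = 2e^x + C

General solution: y = Ce^(2e^x)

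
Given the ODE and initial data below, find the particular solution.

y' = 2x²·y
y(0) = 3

General solution: y = Ce^(2x³/3)
Applying IC y(0) = 3:
Particular solution: y = 3e^(2x³/3)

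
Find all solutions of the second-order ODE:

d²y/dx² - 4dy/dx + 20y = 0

Characteristic equation: r² - 4r + 20 = 0
Roots: r = 2 ± 4i (complex conjugates)
General solution: y = e^(2x)(C₁cos(4x) + C₂sin(4x))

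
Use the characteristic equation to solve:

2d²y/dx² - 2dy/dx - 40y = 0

Characteristic equation: 2r² - 2r - 40 = 0
Divide by 2: r² - r - 20 = 0
Roots: r = 5, -4 (distinct real)
General solution: y = C₁e^(5x) + C₂e^(-4x)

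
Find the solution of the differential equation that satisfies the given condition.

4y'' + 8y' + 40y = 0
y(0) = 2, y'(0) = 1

General solution: y = e^(-x)(C₁cos(3x) + C₂sin(3x))
Complex roots r = -1 ± 3i
Applying ICs: C₁ = 2, C₂ = 1
Particular solution: y = e^(-x)(2cos(3x) + sin(3x))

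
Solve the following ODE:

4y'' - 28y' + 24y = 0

Characteristic equation: 4r² - 28r + 24 = 0
Divide by 4: r² - 7r + 6 = 0
Roots: r = 1, 6 (distinct real)
General solution: y = C₁e^x + C₂e^(6x)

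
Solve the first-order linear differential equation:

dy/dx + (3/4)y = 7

Using integrating factor method:

General solution: y = 28/3 + Ce^(-3x/4)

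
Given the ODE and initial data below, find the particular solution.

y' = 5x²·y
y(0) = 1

General solution: y = Ce^(5x³/3)
Applying IC y(0) = 1:
Particular solution: y = e^(5x³/3)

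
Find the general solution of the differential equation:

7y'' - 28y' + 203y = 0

Characteristic equation: 7r² - 28r + 203 = 0
Divide by 7: r² - 4r + 29 = 0
Roots: r = 2 ± 5i (complex conjugates)
General solution: y = e^(2x)(C₁cos(5x) + C₂sin(5x))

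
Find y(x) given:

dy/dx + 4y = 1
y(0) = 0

General solution: y = 1/4 + Ce^(-4x)
Applying y(0) = 0: C = 0 - 1/4 = -1/4
Particular solution: y = 1/4 - (1/4)e^(-4x)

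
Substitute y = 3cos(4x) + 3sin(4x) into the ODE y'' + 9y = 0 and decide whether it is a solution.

Verification:
y'' = -48cos(4x) - 48sin(4x)
y'' + 9y ≠ 0 (frequency mismatch: got 16 instead of 9)

No, it is not a solution.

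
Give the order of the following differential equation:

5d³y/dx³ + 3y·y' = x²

The order is 3 (highest derivative is of order 3).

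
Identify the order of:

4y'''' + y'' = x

The order is 4 (highest derivative is of order 4).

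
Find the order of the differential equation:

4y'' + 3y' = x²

The order is 2 (highest derivative is of order 2).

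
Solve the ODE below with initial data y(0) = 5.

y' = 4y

General solution: y = Ce^(4x)
Applying IC y(0) = 5:
Particular solution: y = 5e^(4x)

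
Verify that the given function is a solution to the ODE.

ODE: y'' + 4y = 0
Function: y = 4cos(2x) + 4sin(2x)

Verification:
y'' = -16cos(2x) - 16sin(2x)
y'' + 4y = 0 ✓

Yes, it is a solution.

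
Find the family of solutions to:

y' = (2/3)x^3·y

Separating variables and integrating:
ln|y| = x^4/6 + C

General solution: y = Ce^(x^4/6)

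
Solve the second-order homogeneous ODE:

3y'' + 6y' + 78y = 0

Characteristic equation: 3r² + 6r + 78 = 0
Divide by 3: r² + 2r + 26 = 0
Roots: r = -1 ± 5i (complex conjugates)
General solution: y = e^(-x)(C₁cos(5x) + C₂sin(5x))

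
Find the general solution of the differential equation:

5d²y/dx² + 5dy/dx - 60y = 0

Characteristic equation: 5r² + 5r - 60 = 0
Divide by 5: r² + r - 12 = 0
Roots: r = 3, -4 (distinct real)
General solution: y = C₁e^(3x) + C₂e^(-4x)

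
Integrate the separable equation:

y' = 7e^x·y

Separating variables and integrating:
ln|y| = 7e^x + C

General solution: y = Ce^(7e^x)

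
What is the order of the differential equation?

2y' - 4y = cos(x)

The order is 1 (highest derivative is of order 1).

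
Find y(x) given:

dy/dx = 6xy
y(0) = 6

General solution: y = Ce^(3x²)
Applying IC y(0) = 6:
Particular solution: y = 6e^(3x²)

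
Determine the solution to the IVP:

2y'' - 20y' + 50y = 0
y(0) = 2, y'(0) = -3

General solution: y = (C₁ + C₂x)e^(5x)
Repeated root r = 5
Applying ICs: C₁ = 2, C₂ = -13
Particular solution: y = (2 - 13x)e^(5x)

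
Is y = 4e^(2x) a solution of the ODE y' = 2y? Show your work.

Verification:
y = 4e^(2x)
y' = 8e^(2x)
2y = 8e^(2x)
y' = 2y ✓

Yes, it is a solution.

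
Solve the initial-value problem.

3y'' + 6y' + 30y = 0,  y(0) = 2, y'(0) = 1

General solution: y = e^(-x)(C₁cos(3x) + C₂sin(3x))
Complex roots r = -1 ± 3i
Applying ICs: C₁ = 2, C₂ = 1
Particular solution: y = e^(-x)(2cos(3x) + sin(3x))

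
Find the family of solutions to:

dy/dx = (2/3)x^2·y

Separating variables and integrating:
ln|y| = 2x^3/9 + C

General solution: y = Ce^(2x^3/9)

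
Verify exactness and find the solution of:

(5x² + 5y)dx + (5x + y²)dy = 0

Verify exactness: ∂M/∂y = ∂N/∂x ✓
Find F(x,y) such that ∂F/∂x = M, ∂F/∂y = N
Solution: 5x³/3 + 5xy + y³/3 = C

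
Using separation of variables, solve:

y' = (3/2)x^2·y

Separating variables and integrating:
ln|y| = x^3/2 + C

General solution: y = Ce^(x^3/2)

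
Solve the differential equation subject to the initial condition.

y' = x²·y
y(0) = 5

General solution: y = Ce^(x³/3)
Applying IC y(0) = 5:
Particular solution: y = 5e^(x³/3)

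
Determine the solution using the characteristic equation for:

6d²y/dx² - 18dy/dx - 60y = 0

Characteristic equation: 6r² - 18r - 60 = 0
Divide by 6: r² - 3r - 10 = 0
Roots: r = 5, -2 (distinct real)
General solution: y = C₁e^(5x) + C₂e^(-2x)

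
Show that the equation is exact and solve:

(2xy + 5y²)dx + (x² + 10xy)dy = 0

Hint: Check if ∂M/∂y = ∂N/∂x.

Verify exactness: ∂M/∂y = ∂N/∂x ✓
Find F(x,y) such that ∂F/∂x = M, ∂F/∂y = N
Solution: x²y + 5xy² = C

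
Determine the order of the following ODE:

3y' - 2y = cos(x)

The order is 1 (highest derivative is of order 1).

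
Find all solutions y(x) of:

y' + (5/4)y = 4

Using integrating factor method:

General solution: y = 16/5 + Ce^(-5x/4)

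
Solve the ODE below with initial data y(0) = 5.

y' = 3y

General solution: y = Ce^(3x)
Applying IC y(0) = 5:
Particular solution: y = 5e^(3x)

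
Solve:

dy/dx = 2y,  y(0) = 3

General solution: y = Ce^(2x)
Applying IC y(0) = 3:
Particular solution: y = 3e^(2x)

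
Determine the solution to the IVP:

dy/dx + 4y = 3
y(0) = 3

General solution: y = 3/4 + Ce^(-4x)
Applying y(0) = 3: C = 3 - 3/4 = 9/4
Particular solution: y = 3/4 + (9/4)e^(-4x)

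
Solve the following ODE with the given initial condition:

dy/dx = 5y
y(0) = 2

General solution: y = Ce^(5x)
Applying IC y(0) = 2:
Particular solution: y = 2e^(5x)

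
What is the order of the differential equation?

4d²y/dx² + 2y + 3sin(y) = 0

The order is 2 (highest derivative is of order 2).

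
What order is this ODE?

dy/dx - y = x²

The order is 1 (highest derivative is of order 1).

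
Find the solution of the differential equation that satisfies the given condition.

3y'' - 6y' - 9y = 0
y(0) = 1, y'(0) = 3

General solution: y = C₁e^(3x) + C₂e^(-x)
Applying ICs: C₁ = 1, C₂ = 0
Particular solution: y = e^(3x)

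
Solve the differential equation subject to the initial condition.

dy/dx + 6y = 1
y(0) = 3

General solution: y = 1/6 + Ce^(-6x)
Applying y(0) = 3: C = 3 - 1/6 = 17/6
Particular solution: y = 1/6 + (17/6)e^(-6x)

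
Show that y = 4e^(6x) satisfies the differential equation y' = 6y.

Verification:
y = 4e^(6x)
y' = 24e^(6x)
6y = 24e^(6x)
y' = 6y ✓

Yes, it is a solution.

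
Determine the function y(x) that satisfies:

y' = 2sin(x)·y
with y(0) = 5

General solution: y = Ce^(-2cos(x))
Applying IC y(0) = 5:
Particular solution: y = 5e^(2(1-cos(x)))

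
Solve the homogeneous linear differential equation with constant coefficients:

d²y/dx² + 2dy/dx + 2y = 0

Characteristic equation: r² + 2r + 2 = 0
Roots: r = -1 ± i (complex conjugates)
General solution: y = e^(-x)(C₁cos(x) + C₂sin(x))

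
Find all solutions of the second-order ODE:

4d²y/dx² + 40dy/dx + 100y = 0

Characteristic equation: 4r² + 40r + 100 = 0
Divide by 4: r² + 10r + 25 = 0
Factored: (r + 5)² = 0
Repeated root: r = -5
General solution: y = (C₁ + C₂x)e^(-5x)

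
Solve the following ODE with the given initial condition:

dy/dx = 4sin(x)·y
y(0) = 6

General solution: y = Ce^(-4cos(x))
Applying IC y(0) = 6:
Particular solution: y = 6e^(4(1-cos(x)))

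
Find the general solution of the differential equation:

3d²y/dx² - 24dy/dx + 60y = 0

Characteristic equation: 3r² - 24r + 60 = 0
Divide by 3: r² - 8r + 20 = 0
Roots: r = 4 ± 2i (complex conjugates)
General solution: y = e^(4x)(C₁cos(2x) + C₂sin(2x))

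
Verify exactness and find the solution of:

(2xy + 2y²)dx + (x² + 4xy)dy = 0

Verify exactness: ∂M/∂y = ∂N/∂x ✓
Find F(x,y) such that ∂F/∂x = M, ∂F/∂y = N
Solution: x²y + 2xy² = C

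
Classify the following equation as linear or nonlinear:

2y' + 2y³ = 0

Nonlinear (y³ term)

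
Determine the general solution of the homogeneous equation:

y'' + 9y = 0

Characteristic equation: r² + 9 = 0
Roots: r = ±3i (complex conjugates)
General solution: y = C₁cos(3x) + C₂sin(3x)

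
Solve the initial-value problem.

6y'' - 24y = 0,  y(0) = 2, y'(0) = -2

General solution: y = C₁e^(2x) + C₂e^(-2x)
Applying ICs: C₁ = 1/2, C₂ = 3/2
Particular solution: y = (1/2)e^(2x) + (3/2)e^(-2x)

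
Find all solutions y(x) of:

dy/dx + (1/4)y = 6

Using integrating factor method:

General solution: y = 24 + Ce^(-x/4)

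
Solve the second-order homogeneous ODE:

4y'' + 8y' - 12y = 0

Characteristic equation: 4r² + 8r - 12 = 0
Divide by 4: r² + 2r - 3 = 0
Roots: r = 1, -3 (distinct real)
General solution: y = C₁e^x + C₂e^(-3x)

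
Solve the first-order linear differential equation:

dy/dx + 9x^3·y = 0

Using integrating factor method:

General solution: y = Ce^(-9x^4/4)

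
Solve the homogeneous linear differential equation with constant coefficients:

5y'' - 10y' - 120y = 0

Characteristic equation: 5r² - 10r - 120 = 0
Divide by 5: r² - 2r - 24 = 0
Roots: r = 6, -4 (distinct real)
General solution: y = C₁e^(6x) + C₂e^(-4x)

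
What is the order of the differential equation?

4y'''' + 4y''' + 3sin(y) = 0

The order is 4 (highest derivative is of order 4).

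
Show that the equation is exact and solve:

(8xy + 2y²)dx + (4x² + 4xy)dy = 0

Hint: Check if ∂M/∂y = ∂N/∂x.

Verify exactness: ∂M/∂y = ∂N/∂x ✓
Find F(x,y) such that ∂F/∂x = M, ∂F/∂y = N
Solution: 4x²y + 2xy² = C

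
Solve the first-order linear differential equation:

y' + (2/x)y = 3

Using integrating factor method:

General solution: y = x + Cx^(-2)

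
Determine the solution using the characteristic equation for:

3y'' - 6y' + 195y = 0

Characteristic equation: 3r² - 6r + 195 = 0
Divide by 3: r² - 2r + 65 = 0
Roots: r = 1 ± 8i (complex conjugates)
General solution: y = e^x(C₁cos(8x) + C₂sin(8x))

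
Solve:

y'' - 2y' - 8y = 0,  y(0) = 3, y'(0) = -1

General solution: y = C₁e^(4x) + C₂e^(-2x)
Applying ICs: C₁ = 5/6, C₂ = 13/6
Particular solution: y = (5/6)e^(4x) + (13/6)e^(-2x)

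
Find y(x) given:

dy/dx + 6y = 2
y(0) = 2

General solution: y = 1/3 + Ce^(-6x)
Applying y(0) = 2: C = 2 - 1/3 = 5/3
Particular solution: y = 1/3 + (5/3)e^(-6x)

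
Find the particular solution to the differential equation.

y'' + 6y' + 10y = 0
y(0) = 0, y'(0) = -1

General solution: y = e^(-3x)(C₁cos(x) + C₂sin(x))
Complex roots r = -3 ± i
Applying ICs: C₁ = 0, C₂ = -1
Particular solution: y = e^(-3x)(-sin(x))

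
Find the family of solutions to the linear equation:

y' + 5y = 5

Using integrating factor method:

General solution: y = 1 + Ce^(-5x)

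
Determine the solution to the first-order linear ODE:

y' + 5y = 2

Using integrating factor method:

General solution: y = 2/5 + Ce^(-5x)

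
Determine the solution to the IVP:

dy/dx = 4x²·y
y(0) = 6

General solution: y = Ce^(4x³/3)
Applying IC y(0) = 6:
Particular solution: y = 6e^(4x³/3)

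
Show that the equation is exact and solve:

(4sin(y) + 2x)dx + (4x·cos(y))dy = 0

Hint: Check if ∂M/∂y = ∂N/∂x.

Verify exactness: ∂M/∂y = ∂N/∂x ✓
Find F(x,y) such that ∂F/∂x = M, ∂F/∂y = N
Solution: 4x·sin(y) + x² = C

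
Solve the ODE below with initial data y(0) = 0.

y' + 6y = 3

General solution: y = 1/2 + Ce^(-6x)
Applying y(0) = 0: C = 0 - 1/2 = -1/2
Particular solution: y = 1/2 - (1/2)e^(-6x)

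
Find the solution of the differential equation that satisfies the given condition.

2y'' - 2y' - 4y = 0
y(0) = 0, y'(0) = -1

General solution: y = C₁e^(2x) + C₂e^(-x)
Applying ICs: C₁ = -1/3, C₂ = 1/3
Particular solution: y = -(1/3)e^(2x) + (1/3)e^(-x)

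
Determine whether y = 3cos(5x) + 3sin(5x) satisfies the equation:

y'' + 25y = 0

Verification:
y'' = -75cos(5x) - 75sin(5x)
y'' + 25y = 0 ✓

Yes, it is a solution.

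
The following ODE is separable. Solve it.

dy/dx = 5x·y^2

Separating variables and integrating:
-1/y = 5x^2/2 + C

General solution: y^-1 = (-5/2)x^2 + C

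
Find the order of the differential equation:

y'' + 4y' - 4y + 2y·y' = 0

The order is 2 (highest derivative is of order 2).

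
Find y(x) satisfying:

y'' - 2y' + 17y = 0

Characteristic equation: r² - 2r + 17 = 0
Roots: r = 1 ± 4i (complex conjugates)
General solution: y = e^x(C₁cos(4x) + C₂sin(4x))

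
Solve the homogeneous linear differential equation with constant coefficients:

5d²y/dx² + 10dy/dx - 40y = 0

Characteristic equation: 5r² + 10r - 40 = 0
Divide by 5: r² + 2r - 8 = 0
Roots: r = 2, -4 (distinct real)
General solution: y = C₁e^(2x) + C₂e^(-4x)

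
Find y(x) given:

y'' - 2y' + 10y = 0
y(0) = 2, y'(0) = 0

General solution: y = e^x(C₁cos(3x) + C₂sin(3x))
Complex roots r = 1 ± 3i
Applying ICs: C₁ = 2, C₂ = -2/3
Particular solution: y = e^x(2cos(3x) - (2/3)sin(3x))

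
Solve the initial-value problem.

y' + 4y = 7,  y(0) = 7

General solution: y = 7/4 + Ce^(-4x)
Applying y(0) = 7: C = 7 - 7/4 = 21/4
Particular solution: y = 7/4 + (21/4)e^(-4x)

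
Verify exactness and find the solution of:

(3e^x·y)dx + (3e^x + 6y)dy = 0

Verify exactness: ∂M/∂y = ∂N/∂x ✓
Find F(x,y) such that ∂F/∂x = M, ∂F/∂y = N
Solution: 3e^x·y + 3y² = C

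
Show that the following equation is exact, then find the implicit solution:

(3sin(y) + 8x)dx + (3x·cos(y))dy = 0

Verify exactness: ∂M/∂y = ∂N/∂x ✓
Find F(x,y) such that ∂F/∂x = M, ∂F/∂y = N
Solution: 3x·sin(y) + 4x² = C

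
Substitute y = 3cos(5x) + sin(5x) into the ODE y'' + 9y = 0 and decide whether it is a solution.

Verification:
y'' = -75cos(5x) - 25sin(5x)
y'' + 9y ≠ 0 (frequency mismatch: got 25 instead of 9)

No, it is not a solution.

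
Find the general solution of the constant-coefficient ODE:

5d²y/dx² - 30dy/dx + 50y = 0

Characteristic equation: 5r² - 30r + 50 = 0
Divide by 5: r² - 6r + 10 = 0
Roots: r = 3 ± i (complex conjugates)
General solution: y = e^(3x)(C₁cos(x) + C₂sin(x))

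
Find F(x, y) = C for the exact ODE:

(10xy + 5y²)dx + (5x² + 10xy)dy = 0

Verify exactness: ∂M/∂y = ∂N/∂x ✓
Find F(x,y) such that ∂F/∂x = M, ∂F/∂y = N
Solution: 5x²y + 5xy² = C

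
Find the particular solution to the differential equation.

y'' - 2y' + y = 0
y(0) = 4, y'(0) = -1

General solution: y = (C₁ + C₂x)e^x
Repeated root r = 1
Applying ICs: C₁ = 4, C₂ = -5
Particular solution: y = (4 - 5x)e^x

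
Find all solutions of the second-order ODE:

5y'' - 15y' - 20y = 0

Characteristic equation: 5r² - 15r - 20 = 0
Divide by 5: r² - 3r - 4 = 0
Roots: r = 4, -1 (distinct real)
General solution: y = C₁e^(4x) + C₂e^(-x)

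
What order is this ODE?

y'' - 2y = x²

The order is 2 (highest derivative is of order 2).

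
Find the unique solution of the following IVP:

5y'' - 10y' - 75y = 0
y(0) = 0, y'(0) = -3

General solution: y = C₁e^(5x) + C₂e^(-3x)
Applying ICs: C₁ = -3/8, C₂ = 3/8
Particular solution: y = -(3/8)e^(5x) + (3/8)e^(-3x)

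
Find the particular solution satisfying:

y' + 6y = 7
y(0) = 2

General solution: y = 7/6 + Ce^(-6x)
Applying y(0) = 2: C = 2 - 7/6 = 5/6
Particular solution: y = 7/6 + (5/6)e^(-6x)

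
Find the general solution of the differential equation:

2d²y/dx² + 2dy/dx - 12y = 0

Characteristic equation: 2r² + 2r - 12 = 0
Divide by 2: r² + r - 6 = 0
Roots: r = 2, -3 (distinct real)
General solution: y = C₁e^(2x) + C₂e^(-3x)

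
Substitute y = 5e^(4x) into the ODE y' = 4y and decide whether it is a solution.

Verification:
y = 5e^(4x)
y' = 20e^(4x)
4y = 20e^(4x)
y' = 4y ✓

Yes, it is a solution.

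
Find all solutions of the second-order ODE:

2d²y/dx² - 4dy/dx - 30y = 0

Characteristic equation: 2r² - 4r - 30 = 0
Divide by 2: r² - 2r - 15 = 0
Roots: r = 5, -3 (distinct real)
General solution: y = C₁e^(5x) + C₂e^(-3x)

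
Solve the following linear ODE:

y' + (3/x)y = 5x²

Using integrating factor method:

General solution: y = (5/6)x^3 + Cx^(-3)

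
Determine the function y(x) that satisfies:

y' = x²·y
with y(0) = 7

General solution: y = Ce^(x³/3)
Applying IC y(0) = 7:
Particular solution: y = 7e^(x³/3)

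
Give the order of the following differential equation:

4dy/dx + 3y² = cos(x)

The order is 1 (highest derivative is of order 1).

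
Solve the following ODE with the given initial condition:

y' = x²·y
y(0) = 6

General solution: y = Ce^(x³/3)
Applying IC y(0) = 6:
Particular solution: y = 6e^(x³/3)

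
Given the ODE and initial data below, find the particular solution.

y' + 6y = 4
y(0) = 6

General solution: y = 2/3 + Ce^(-6x)
Applying y(0) = 6: C = 6 - 2/3 = 16/3
Particular solution: y = 2/3 + (16/3)e^(-6x)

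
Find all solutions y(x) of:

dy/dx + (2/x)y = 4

Using integrating factor method:

General solution: y = (4/3)x + Cx^(-2)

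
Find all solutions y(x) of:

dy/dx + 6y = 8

Using integrating factor method:

General solution: y = 4/3 + Ce^(-6x)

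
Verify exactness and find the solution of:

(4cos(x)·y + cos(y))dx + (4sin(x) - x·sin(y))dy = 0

Verify exactness: ∂M/∂y = ∂N/∂x ✓
Find F(x,y) such that ∂F/∂x = M, ∂F/∂y = N
Solution: 4sin(x)·y + x·cos(y) = C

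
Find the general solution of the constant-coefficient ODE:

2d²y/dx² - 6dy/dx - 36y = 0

Characteristic equation: 2r² - 6r - 36 = 0
Divide by 2: r² - 3r - 18 = 0
Roots: r = 6, -3 (distinct real)
General solution: y = C₁e^(6x) + C₂e^(-3x)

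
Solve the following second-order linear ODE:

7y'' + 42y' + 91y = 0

Characteristic equation: 7r² + 42r + 91 = 0
Divide by 7: r² + 6r + 13 = 0
Roots: r = -3 ± 2i (complex conjugates)
General solution: y = e^(-3x)(C₁cos(2x) + C₂sin(2x))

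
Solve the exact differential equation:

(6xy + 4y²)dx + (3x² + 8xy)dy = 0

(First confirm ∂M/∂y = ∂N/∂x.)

Verify exactness: ∂M/∂y = ∂N/∂x ✓
Find F(x,y) such that ∂F/∂x = M, ∂F/∂y = N
Solution: 3x²y + 4xy² = C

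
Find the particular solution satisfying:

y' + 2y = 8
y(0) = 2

General solution: y = 4 + Ce^(-2x)
Applying y(0) = 2: C = 2 - 4 = -2
Particular solution: y = 4 - 2e^(-2x)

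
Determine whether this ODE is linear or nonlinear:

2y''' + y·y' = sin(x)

Nonlinear (product y·y')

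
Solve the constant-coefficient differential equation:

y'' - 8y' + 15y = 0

Characteristic equation: r² - 8r + 15 = 0
Roots: r = 5, 3 (distinct real)
General solution: y = C₁e^(5x) + C₂e^(3x)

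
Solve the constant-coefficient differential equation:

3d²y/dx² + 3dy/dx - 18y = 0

Characteristic equation: 3r² + 3r - 18 = 0
Divide by 3: r² + r - 6 = 0
Roots: r = 2, -3 (distinct real)
General solution: y = C₁e^(2x) + C₂e^(-3x)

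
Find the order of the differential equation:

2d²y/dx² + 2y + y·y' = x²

The order is 2 (highest derivative is of order 2).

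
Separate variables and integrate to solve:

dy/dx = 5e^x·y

Separating variables and integrating:
ln|y| = 5e^x + C

General solution: y = Ce^(5e^x)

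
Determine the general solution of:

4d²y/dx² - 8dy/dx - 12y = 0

Characteristic equation: 4r² - 8r - 12 = 0
Divide by 4: r² - 2r - 3 = 0
Roots: r = 3, -1 (distinct real)
General solution: y = C₁e^(3x) + C₂e^(-x)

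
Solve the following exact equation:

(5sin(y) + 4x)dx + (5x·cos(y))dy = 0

Verify exactness: ∂M/∂y = ∂N/∂x ✓
Find F(x,y) such that ∂F/∂x = M, ∂F/∂y = N
Solution: 5x·sin(y) + 2x² = C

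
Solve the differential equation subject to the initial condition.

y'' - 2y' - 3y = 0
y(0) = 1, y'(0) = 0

General solution: y = C₁e^(3x) + C₂e^(-x)
Applying ICs: C₁ = 1/4, C₂ = 3/4
Particular solution: y = (1/4)e^(3x) + (3/4)e^(-x)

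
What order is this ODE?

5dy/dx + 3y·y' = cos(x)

The order is 1 (highest derivative is of order 1).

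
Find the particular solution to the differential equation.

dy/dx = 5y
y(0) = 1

General solution: y = Ce^(5x)
Applying IC y(0) = 1:
Particular solution: y = e^(5x)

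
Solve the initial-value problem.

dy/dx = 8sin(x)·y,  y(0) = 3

General solution: y = Ce^(-8cos(x))
Applying IC y(0) = 3:
Particular solution: y = 3e^(8(1-cos(x)))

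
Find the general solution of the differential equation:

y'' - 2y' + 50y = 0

Characteristic equation: r² - 2r + 50 = 0
Roots: r = 1 ± 7i (complex conjugates)
General solution: y = e^x(C₁cos(7x) + C₂sin(7x))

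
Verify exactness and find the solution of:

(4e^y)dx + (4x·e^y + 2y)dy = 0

Verify exactness: ∂M/∂y = ∂N/∂x ✓
Find F(x,y) such that ∂F/∂x = M, ∂F/∂y = N
Solution: 4x·e^y + y² = C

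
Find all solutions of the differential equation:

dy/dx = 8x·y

Separating variables and integrating:
ln|y| = 4x^2 + C

General solution: y = Ce^(4x^2)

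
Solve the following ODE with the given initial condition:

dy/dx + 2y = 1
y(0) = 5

General solution: y = 1/2 + Ce^(-2x)
Applying y(0) = 5: C = 5 - 1/2 = 9/2
Particular solution: y = 1/2 + (9/2)e^(-2x)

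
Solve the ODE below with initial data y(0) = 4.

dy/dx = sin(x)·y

General solution: y = Ce^(-cos(x))
Applying IC y(0) = 4:
Particular solution: y = 4e^(1-cos(x))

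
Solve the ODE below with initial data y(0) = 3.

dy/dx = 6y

General solution: y = Ce^(6x)
Applying IC y(0) = 3:
Particular solution: y = 3e^(6x)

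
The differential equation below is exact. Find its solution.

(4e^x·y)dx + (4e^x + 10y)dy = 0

Verify exactness: ∂M/∂y = ∂N/∂x ✓
Find F(x,y) such that ∂F/∂x = M, ∂F/∂y = N
Solution: 4e^x·y + 5y² = C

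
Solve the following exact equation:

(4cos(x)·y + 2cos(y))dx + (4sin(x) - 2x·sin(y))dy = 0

Verify exactness: ∂M/∂y = ∂N/∂x ✓
Find F(x,y) such that ∂F/∂x = M, ∂F/∂y = N
Solution: 4sin(x)·y + 2x·cos(y) = C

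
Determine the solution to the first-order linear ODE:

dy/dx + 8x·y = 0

Using integrating factor method:

General solution: y = Ce^(-4x^2)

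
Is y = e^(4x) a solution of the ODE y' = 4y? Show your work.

Verification:
y = e^(4x)
y' = 4e^(4x)
4y = 4e^(4x)
y' = 4y ✓

Yes, it is a solution.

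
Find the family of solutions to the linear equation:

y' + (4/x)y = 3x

Using integrating factor method:

General solution: y = (1/2)x^2 + Cx^(-4)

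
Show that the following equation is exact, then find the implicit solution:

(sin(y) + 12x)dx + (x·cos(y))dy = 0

Verify exactness: ∂M/∂y = ∂N/∂x ✓
Find F(x,y) such that ∂F/∂x = M, ∂F/∂y = N
Solution: x·sin(y) + 6x² = C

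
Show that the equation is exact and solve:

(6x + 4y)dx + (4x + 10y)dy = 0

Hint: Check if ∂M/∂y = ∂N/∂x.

Verify exactness: ∂M/∂y = ∂N/∂x ✓
Find F(x,y) such that ∂F/∂x = M, ∂F/∂y = N
Solution: 3x² + 4xy + 5y² = C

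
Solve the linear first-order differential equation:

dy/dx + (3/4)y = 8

Using integrating factor method:

General solution: y = 32/3 + Ce^(-3x/4)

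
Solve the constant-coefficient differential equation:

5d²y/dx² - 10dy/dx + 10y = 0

Characteristic equation: 5r² - 10r + 10 = 0
Divide by 5: r² - 2r + 2 = 0
Roots: r = 1 ± i (complex conjugates)
General solution: y = e^x(C₁cos(x) + C₂sin(x))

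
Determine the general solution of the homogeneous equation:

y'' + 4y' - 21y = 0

Characteristic equation: r² + 4r - 21 = 0
Roots: r = 3, -7 (distinct real)
General solution: y = C₁e^(3x) + C₂e^(-7x)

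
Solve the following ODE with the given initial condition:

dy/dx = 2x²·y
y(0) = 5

General solution: y = Ce^(2x³/3)
Applying IC y(0) = 5:
Particular solution: y = 5e^(2x³/3)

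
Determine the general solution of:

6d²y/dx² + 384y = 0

Characteristic equation: 6r² + 384 = 0
Divide by 6: r² + 64 = 0
Roots: r = ±8i (complex conjugates)
General solution: y = C₁cos(8x) + C₂sin(8x)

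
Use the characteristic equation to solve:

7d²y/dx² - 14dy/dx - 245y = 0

Characteristic equation: 7r² - 14r - 245 = 0
Divide by 7: r² - 2r - 35 = 0
Roots: r = 7, -5 (distinct real)
General solution: y = C₁e^(7x) + C₂e^(-5x)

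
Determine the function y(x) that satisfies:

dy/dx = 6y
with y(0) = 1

General solution: y = Ce^(6x)
Applying IC y(0) = 1:
Particular solution: y = e^(6x)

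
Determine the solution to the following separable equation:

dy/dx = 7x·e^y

Separating variables and integrating:
-e^(-y) = 7x²/2 + C

General solution: y = -ln(C - 7x²/2)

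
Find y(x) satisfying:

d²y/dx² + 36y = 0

Characteristic equation: r² + 36 = 0
Roots: r = ±6i (complex conjugates)
General solution: y = C₁cos(6x) + C₂sin(6x)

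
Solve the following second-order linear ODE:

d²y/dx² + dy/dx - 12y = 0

Characteristic equation: r² + r - 12 = 0
Roots: r = 3, -4 (distinct real)
General solution: y = C₁e^(3x) + C₂e^(-4x)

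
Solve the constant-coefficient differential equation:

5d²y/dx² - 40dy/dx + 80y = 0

Characteristic equation: 5r² - 40r + 80 = 0
Divide by 5: r² - 8r + 16 = 0
Factored: (r - 4)² = 0
Repeated root: r = 4
General solution: y = (C₁ + C₂x)e^(4x)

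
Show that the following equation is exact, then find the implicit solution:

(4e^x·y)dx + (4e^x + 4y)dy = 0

Verify exactness: ∂M/∂y = ∂N/∂x ✓
Find F(x,y) such that ∂F/∂x = M, ∂F/∂y = N
Solution: 4e^x·y + 2y² = C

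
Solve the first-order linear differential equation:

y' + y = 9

Using integrating factor method:

General solution: y = 9 + Ce^(-x)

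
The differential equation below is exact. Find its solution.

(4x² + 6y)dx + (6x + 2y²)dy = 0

Verify exactness: ∂M/∂y = ∂N/∂x ✓
Find F(x,y) such that ∂F/∂x = M, ∂F/∂y = N
Solution: 4x³/3 + 6xy + 2y³/3 = C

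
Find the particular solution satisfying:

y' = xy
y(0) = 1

General solution: y = Ce^(x²/2)
Applying IC y(0) = 1:
Particular solution: y = e^(x²/2)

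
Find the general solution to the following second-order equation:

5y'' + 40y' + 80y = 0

Characteristic equation: 5r² + 40r + 80 = 0
Divide by 5: r² + 8r + 16 = 0
Factored: (r + 4)² = 0
Repeated root: r = -4
General solution: y = (C₁ + C₂x)e^(-4x)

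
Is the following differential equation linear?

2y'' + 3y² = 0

No. Nonlinear (y² term)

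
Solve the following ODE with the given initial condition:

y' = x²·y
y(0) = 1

General solution: y = Ce^(x³/3)
Applying IC y(0) = 1:
Particular solution: y = e^(x³/3)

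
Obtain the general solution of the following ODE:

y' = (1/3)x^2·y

Separating variables and integrating:
ln|y| = x^3/9 + C

General solution: y = Ce^(x^3/9)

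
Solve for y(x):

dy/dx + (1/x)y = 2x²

Using integrating factor method:

General solution: y = (1/2)x^3 + C/x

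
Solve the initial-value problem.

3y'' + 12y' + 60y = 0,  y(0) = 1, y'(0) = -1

General solution: y = e^(-2x)(C₁cos(4x) + C₂sin(4x))
Complex roots r = -2 ± 4i
Applying ICs: C₁ = 1, C₂ = 1/4
Particular solution: y = e^(-2x)(cos(4x) + (1/4)sin(4x))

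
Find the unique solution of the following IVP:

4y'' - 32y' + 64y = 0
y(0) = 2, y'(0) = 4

General solution: y = (C₁ + C₂x)e^(4x)
Repeated root r = 4
Applying ICs: C₁ = 2, C₂ = -4
Particular solution: y = (2 - 4x)e^(4x)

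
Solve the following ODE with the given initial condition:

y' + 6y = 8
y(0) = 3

General solution: y = 4/3 + Ce^(-6x)
Applying y(0) = 3: C = 3 - 4/3 = 5/3
Particular solution: y = 4/3 + (5/3)e^(-6x)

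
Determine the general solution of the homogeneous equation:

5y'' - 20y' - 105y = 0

Characteristic equation: 5r² - 20r - 105 = 0
Divide by 5: r² - 4r - 21 = 0
Roots: r = 7, -3 (distinct real)
General solution: y = C₁e^(7x) + C₂e^(-3x)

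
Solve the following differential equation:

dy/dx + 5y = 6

Using integrating factor method:

General solution: y = 6/5 + Ce^(-5x)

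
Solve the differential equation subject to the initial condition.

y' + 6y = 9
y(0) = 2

General solution: y = 3/2 + Ce^(-6x)
Applying y(0) = 2: C = 2 - 3/2 = 1/2
Particular solution: y = 3/2 + (1/2)e^(-6x)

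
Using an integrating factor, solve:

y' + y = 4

Using integrating factor method:

General solution: y = 4 + Ce^(-x)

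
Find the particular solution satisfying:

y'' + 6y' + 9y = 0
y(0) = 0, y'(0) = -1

General solution: y = (C₁ + C₂x)e^(-3x)
Repeated root r = -3
Applying ICs: C₁ = 0, C₂ = -1
Particular solution: y = -xe^(-3x)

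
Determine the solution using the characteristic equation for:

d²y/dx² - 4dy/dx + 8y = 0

Characteristic equation: r² - 4r + 8 = 0
Roots: r = 2 ± 2i (complex conjugates)
General solution: y = e^(2x)(C₁cos(2x) + C₂sin(2x))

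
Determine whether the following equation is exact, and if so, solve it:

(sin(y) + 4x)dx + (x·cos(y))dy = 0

Verify exactness: ∂M/∂y = ∂N/∂x ✓
Find F(x,y) such that ∂F/∂x = M, ∂F/∂y = N
Solution: x·sin(y) + 2x² = C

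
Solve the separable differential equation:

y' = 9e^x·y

Separating variables and integrating:
ln|y| = 9e^x + C

General solution: y = Ce^(9e^x)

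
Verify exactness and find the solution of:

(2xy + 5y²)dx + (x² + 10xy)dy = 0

Verify exactness: ∂M/∂y = ∂N/∂x ✓
Find F(x,y) such that ∂F/∂x = M, ∂F/∂y = N
Solution: x²y + 5xy² = C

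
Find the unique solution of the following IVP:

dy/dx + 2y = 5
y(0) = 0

General solution: y = 5/2 + Ce^(-2x)
Applying y(0) = 0: C = 0 - 5/2 = -5/2
Particular solution: y = 5/2 - (5/2)e^(-2x)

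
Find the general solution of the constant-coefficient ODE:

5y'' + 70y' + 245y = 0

Characteristic equation: 5r² + 70r + 245 = 0
Divide by 5: r² + 14r + 49 = 0
Factored: (r + 7)² = 0
Repeated root: r = -7
General solution: y = (C₁ + C₂x)e^(-7x)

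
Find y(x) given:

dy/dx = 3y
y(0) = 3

General solution: y = Ce^(3x)
Applying IC y(0) = 3:
Particular solution: y = 3e^(3x)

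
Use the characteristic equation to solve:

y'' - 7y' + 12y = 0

Characteristic equation: r² - 7r + 12 = 0
Roots: r = 3, 4 (distinct real)
General solution: y = C₁e^(3x) + C₂e^(4x)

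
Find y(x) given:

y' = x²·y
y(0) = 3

General solution: y = Ce^(x³/3)
Applying IC y(0) = 3:
Particular solution: y = 3e^(x³/3)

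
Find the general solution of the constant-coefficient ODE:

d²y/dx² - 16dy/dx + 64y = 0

Characteristic equation: r² - 16r + 64 = 0
Factored: (r - 8)² = 0
Repeated root: r = 8
General solution: y = (C₁ + C₂x)e^(8x)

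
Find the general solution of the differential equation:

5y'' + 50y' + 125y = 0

Characteristic equation: 5r² + 50r + 125 = 0
Divide by 5: r² + 10r + 25 = 0
Factored: (r + 5)² = 0
Repeated root: r = -5
General solution: y = (C₁ + C₂x)e^(-5x)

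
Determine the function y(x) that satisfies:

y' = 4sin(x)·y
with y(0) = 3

General solution: y = Ce^(-4cos(x))
Applying IC y(0) = 3:
Particular solution: y = 3e^(4(1-cos(x)))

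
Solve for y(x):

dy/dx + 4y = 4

Using integrating factor method:

General solution: y = 1 + Ce^(-4x)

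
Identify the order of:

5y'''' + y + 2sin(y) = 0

The order is 4 (highest derivative is of order 4).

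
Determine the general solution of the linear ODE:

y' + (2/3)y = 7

Using integrating factor method:

General solution: y = 21/2 + Ce^(-2x/3)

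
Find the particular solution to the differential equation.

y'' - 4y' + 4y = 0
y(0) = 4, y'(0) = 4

General solution: y = (C₁ + C₂x)e^(2x)
Repeated root r = 2
Applying ICs: C₁ = 4, C₂ = -4
Particular solution: y = (4 - 4x)e^(2x)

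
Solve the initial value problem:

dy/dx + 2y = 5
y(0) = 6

General solution: y = 5/2 + Ce^(-2x)
Applying y(0) = 6: C = 6 - 5/2 = 7/2
Particular solution: y = 5/2 + (7/2)e^(-2x)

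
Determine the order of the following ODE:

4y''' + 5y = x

The order is 3 (highest derivative is of order 3).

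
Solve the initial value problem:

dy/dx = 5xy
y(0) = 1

General solution: y = Ce^(5x²/2)
Applying IC y(0) = 1:
Particular solution: y = e^(5x²/2)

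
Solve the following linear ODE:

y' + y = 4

Using integrating factor method:

General solution: y = 4 + Ce^(-x)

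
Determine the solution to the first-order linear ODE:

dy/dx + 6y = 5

Using integrating factor method:

General solution: y = 5/6 + Ce^(-6x)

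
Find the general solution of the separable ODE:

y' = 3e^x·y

Separating variables and integrating:
ln|y| = 3e^x + C

General solution: y = Ce^(3e^x)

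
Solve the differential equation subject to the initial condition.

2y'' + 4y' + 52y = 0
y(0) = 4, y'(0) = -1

General solution: y = e^(-x)(C₁cos(5x) + C₂sin(5x))
Complex roots r = -1 ± 5i
Applying ICs: C₁ = 4, C₂ = 3/5
Particular solution: y = e^(-x)(4cos(5x) + (3/5)sin(5x))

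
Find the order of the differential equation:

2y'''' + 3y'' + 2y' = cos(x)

The order is 4 (highest derivative is of order 4).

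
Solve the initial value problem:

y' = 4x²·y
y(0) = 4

General solution: y = Ce^(4x³/3)
Applying IC y(0) = 4:
Particular solution: y = 4e^(4x³/3)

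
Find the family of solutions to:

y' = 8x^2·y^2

Separating variables and integrating:
-1/y = 8x^3/3 + C

General solution: y^-1 = (-8/3)x^3 + C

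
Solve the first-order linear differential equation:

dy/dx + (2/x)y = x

Using integrating factor method:

General solution: y = (1/4)x^2 + Cx^(-2)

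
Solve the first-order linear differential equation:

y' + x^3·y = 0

Using integrating factor method:

General solution: y = Ce^(-x^4/4)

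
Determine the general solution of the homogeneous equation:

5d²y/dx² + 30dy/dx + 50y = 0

Characteristic equation: 5r² + 30r + 50 = 0
Divide by 5: r² + 6r + 10 = 0
Roots: r = -3 ± i (complex conjugates)
General solution: y = e^(-3x)(C₁cos(x) + C₂sin(x))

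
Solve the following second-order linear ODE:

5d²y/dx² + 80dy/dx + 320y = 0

Characteristic equation: 5r² + 80r + 320 = 0
Divide by 5: r² + 16r + 64 = 0
Factored: (r + 8)² = 0
Repeated root: r = -8
General solution: y = (C₁ + C₂x)e^(-8x)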